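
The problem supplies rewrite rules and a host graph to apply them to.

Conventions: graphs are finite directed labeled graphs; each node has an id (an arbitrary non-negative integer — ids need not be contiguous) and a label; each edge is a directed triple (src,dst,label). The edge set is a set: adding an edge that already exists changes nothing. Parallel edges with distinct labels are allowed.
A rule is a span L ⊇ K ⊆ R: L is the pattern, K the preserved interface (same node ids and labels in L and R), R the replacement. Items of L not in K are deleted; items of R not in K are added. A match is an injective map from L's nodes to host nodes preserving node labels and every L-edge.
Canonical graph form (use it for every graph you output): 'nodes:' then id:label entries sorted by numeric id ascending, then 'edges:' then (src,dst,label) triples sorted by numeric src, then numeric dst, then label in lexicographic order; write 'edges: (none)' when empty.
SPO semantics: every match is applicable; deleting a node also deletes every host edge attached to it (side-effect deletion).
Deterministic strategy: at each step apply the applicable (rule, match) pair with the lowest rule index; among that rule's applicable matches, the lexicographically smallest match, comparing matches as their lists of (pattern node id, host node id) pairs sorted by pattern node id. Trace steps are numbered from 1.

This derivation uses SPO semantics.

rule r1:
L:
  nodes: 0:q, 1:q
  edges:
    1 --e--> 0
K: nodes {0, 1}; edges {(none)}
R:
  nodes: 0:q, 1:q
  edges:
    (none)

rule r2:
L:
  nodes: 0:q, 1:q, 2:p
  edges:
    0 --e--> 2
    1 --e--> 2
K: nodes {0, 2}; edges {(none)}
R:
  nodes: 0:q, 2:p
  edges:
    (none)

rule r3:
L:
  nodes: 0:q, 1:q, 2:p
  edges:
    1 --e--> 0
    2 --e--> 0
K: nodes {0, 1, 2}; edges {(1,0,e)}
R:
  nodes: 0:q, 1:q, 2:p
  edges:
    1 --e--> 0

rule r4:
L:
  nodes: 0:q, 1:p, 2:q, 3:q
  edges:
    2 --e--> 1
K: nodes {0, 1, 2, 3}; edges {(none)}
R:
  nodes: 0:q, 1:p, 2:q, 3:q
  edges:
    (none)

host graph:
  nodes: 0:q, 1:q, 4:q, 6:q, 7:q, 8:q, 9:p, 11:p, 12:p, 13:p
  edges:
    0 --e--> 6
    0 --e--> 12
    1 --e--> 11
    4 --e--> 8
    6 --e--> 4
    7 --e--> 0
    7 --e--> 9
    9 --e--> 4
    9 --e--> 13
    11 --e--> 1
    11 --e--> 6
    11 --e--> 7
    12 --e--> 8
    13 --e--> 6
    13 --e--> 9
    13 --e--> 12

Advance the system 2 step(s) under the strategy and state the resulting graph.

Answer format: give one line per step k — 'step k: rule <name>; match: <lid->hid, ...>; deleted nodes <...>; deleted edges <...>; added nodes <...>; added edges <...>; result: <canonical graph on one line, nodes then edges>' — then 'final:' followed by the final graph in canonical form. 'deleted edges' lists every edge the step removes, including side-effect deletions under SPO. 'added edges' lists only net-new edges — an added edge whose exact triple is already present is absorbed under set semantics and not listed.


step 1: rule r1; match: 0->0, 1->7; deleted nodes (none); deleted edges (7,0,e); added nodes (none); added edges (none); result: nodes: 0:q, 1:q, 4:q, 6:q, 7:q, 8:q, 9:p, 11:p, 12:p, 13:p edges: (0,6,e); (0,12,e); (1,11,e); (4,8,e); (6,4,e); (7,9,e); (9,4,e); (9,13,e); (11,1,e); (11,6,e); (11,7,e); (12,8,e); (13,6,e); (13,9,e); (13,12,e)
step 2: rule r1; match: 0->4, 1->6; deleted nodes (none); deleted edges (6,4,e); added nodes (none); added edges (none); result: nodes: 0:q, 1:q, 4:q, 6:q, 7:q, 8:q, 9:p, 11:p, 12:p, 13:p edges: (0,6,e); (0,12,e); (1,11,e); (4,8,e); (7,9,e); (9,4,e); (9,13,e); (11,1,e); (11,6,e); (11,7,e); (12,8,e); (13,6,e); (13,9,e); (13,12,e)
final:
nodes: 0:q, 1:q, 4:q, 6:q, 7:q, 8:q, 9:p, 11:p, 12:p, 13:p
edges: (0,6,e); (0,12,e); (1,11,e); (4,8,e); (7,9,e); (9,4,e); (9,13,e); (11,1,e); (11,6,e); (11,7,e); (12,8,e); (13,6,e); (13,9,e); (13,12,e)


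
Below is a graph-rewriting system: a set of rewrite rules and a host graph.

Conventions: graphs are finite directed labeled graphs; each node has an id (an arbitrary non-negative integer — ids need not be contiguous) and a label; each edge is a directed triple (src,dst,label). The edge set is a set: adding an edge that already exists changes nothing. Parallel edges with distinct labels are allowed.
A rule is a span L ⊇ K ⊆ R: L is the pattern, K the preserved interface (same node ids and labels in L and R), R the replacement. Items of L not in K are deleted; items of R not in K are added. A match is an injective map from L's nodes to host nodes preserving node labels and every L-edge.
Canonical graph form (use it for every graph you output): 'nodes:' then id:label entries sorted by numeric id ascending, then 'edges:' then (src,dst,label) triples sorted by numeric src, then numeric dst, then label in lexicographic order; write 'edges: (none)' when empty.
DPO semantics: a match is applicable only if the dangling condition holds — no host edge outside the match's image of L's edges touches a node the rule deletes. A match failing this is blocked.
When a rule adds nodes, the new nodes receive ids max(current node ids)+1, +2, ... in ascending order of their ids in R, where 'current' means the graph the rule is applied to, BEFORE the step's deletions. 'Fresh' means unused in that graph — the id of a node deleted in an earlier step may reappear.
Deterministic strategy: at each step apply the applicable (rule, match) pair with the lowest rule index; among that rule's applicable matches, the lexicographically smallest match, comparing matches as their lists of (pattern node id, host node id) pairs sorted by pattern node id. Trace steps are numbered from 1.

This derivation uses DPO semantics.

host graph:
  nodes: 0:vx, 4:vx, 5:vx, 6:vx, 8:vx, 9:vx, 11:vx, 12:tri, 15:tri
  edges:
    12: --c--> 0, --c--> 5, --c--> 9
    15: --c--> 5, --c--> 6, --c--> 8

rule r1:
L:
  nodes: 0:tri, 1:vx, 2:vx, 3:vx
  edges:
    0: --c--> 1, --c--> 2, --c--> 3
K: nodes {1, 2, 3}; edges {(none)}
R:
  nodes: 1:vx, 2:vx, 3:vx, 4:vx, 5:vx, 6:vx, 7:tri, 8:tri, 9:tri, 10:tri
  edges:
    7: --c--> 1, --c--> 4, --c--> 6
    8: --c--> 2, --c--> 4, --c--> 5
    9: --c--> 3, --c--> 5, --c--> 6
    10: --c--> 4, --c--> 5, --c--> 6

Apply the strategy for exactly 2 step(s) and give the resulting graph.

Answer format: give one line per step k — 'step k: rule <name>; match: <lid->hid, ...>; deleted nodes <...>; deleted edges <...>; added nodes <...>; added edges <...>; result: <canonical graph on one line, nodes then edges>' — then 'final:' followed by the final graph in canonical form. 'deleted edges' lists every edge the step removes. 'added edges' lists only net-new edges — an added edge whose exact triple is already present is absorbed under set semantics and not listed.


step 1: rule r1; match: 0->12, 1->0, 2->5, 3->9; deleted nodes 12; deleted edges (12,0,c); (12,5,c); (12,9,c); added nodes 16, 17, 18, 19, 20, 21, 22; added edges (19,0,c); (19,16,c); (19,18,c); (20,5,c); (20,16,c); (20,17,c); (21,9,c); (21,17,c); (21,18,c); (22,16,c); (22,17,c); (22,18,c); result: nodes: 0:vx, 4:vx, 5:vx, 6:vx, 8:vx, 9:vx, 11:vx, 15:tri, 16:vx, 17:vx, 18:vx, 19:tri, 20:tri, 21:tri, 22:tri edges: (15,5,c); (15,6,c); (15,8,c); (19,0,c); (19,16,c); (19,18,c); (20,5,c); (20,16,c); (20,17,c); (21,9,c); (21,17,c); (21,18,c); (22,16,c); (22,17,c); (22,18,c)
step 2: rule r1; match: 0->15, 1->5, 2->6, 3->8; deleted nodes 15; deleted edges (15,5,c); (15,6,c); (15,8,c); added nodes 23, 24, 25, 26, 27, 28, 29; added edges (26,5,c); (26,23,c); (26,25,c); (27,6,c); (27,23,c); (27,24,c); (28,8,c); (28,24,c); (28,25,c); (29,23,c); (29,24,c); (29,25,c); result: nodes: 0:vx, 4:vx, 5:vx, 6:vx, 8:vx, 9:vx, 11:vx, 16:vx, 17:vx, 18:vx, 19:tri, 20:tri, 21:tri, 22:tri, 23:vx, 24:vx, 25:vx, 26:tri, 27:tri, 28:tri, 29:tri edges: (19,0,c); (19,16,c); (19,18,c); (20,5,c); (20,16,c); (20,17,c); (21,9,c); (21,17,c); (21,18,c); (22,16,c); (22,17,c); (22,18,c); (26,5,c); (26,23,c); (26,25,c); (27,6,c); (27,23,c); (27,24,c); (28,8,c); (28,24,c); (28,25,c); (29,23,c); (29,24,c); (29,25,c)
final:
nodes: 0:vx, 4:vx, 5:vx, 6:vx, 8:vx, 9:vx, 11:vx, 16:vx, 17:vx, 18:vx, 19:tri, 20:tri, 21:tri, 22:tri, 23:vx, 24:vx, 25:vx, 26:tri, 27:tri, 28:tri, 29:tri
edges: (19,0,c); (19,16,c); (19,18,c); (20,5,c); (20,16,c); (20,17,c); (21,9,c); (21,17,c); (21,18,c); (22,16,c); (22,17,c); (22,18,c); (26,5,c); (26,23,c); (26,25,c); (27,6,c); (27,23,c); (27,24,c); (28,8,c); (28,24,c); (28,25,c); (29,23,c); (29,24,c); (29,25,c)


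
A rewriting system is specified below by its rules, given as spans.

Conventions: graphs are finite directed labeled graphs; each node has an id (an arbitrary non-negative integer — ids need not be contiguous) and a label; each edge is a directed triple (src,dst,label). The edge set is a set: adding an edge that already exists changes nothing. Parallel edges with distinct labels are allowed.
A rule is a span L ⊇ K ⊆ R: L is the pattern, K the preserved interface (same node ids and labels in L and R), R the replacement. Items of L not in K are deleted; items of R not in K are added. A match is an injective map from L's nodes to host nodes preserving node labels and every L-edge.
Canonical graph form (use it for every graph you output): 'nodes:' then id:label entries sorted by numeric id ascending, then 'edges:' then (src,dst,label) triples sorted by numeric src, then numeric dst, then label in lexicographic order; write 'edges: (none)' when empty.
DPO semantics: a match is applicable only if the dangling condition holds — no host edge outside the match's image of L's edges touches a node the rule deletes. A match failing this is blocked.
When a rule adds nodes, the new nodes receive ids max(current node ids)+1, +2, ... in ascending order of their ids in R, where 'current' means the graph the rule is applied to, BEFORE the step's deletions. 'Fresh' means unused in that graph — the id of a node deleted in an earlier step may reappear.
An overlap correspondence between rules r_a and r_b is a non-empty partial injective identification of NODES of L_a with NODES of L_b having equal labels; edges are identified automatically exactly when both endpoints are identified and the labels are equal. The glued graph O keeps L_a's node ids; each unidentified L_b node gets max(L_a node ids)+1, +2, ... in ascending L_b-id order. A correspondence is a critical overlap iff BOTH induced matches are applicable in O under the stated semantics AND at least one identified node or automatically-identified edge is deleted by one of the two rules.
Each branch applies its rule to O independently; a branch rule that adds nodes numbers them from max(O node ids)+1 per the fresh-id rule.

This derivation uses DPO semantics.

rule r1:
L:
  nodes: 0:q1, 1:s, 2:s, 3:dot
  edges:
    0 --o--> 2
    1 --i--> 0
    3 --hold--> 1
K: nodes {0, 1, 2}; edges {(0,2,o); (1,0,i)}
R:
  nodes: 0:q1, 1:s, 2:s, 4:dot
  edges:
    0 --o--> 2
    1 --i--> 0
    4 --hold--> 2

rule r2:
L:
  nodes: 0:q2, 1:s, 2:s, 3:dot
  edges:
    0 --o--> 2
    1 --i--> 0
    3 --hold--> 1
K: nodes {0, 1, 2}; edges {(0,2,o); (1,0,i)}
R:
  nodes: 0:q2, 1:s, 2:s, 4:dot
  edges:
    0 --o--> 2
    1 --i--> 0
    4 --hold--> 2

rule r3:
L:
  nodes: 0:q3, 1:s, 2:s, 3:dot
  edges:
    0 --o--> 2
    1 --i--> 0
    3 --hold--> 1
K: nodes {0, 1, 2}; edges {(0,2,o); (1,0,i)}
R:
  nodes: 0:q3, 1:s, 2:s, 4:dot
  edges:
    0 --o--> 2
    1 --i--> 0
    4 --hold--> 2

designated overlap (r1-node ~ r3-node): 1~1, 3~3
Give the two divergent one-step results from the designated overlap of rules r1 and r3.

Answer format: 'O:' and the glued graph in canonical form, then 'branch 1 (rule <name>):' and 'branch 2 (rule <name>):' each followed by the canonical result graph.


O:
nodes: 0:q1, 1:s, 2:s, 3:dot, 4:q3, 5:s
edges: (0,2,o); (1,0,i); (1,4,i); (3,1,hold); (4,5,o)
branch 1 (rule r1):
nodes: 0:q1, 1:s, 2:s, 4:q3, 5:s, 6:dot
edges: (0,2,o); (1,0,i); (1,4,i); (4,5,o); (6,2,hold)
branch 2 (rule r3):
nodes: 0:q1, 1:s, 2:s, 4:q3, 5:s, 6:dot
edges: (0,2,o); (1,0,i); (1,4,i); (4,5,o); (6,5,hold)


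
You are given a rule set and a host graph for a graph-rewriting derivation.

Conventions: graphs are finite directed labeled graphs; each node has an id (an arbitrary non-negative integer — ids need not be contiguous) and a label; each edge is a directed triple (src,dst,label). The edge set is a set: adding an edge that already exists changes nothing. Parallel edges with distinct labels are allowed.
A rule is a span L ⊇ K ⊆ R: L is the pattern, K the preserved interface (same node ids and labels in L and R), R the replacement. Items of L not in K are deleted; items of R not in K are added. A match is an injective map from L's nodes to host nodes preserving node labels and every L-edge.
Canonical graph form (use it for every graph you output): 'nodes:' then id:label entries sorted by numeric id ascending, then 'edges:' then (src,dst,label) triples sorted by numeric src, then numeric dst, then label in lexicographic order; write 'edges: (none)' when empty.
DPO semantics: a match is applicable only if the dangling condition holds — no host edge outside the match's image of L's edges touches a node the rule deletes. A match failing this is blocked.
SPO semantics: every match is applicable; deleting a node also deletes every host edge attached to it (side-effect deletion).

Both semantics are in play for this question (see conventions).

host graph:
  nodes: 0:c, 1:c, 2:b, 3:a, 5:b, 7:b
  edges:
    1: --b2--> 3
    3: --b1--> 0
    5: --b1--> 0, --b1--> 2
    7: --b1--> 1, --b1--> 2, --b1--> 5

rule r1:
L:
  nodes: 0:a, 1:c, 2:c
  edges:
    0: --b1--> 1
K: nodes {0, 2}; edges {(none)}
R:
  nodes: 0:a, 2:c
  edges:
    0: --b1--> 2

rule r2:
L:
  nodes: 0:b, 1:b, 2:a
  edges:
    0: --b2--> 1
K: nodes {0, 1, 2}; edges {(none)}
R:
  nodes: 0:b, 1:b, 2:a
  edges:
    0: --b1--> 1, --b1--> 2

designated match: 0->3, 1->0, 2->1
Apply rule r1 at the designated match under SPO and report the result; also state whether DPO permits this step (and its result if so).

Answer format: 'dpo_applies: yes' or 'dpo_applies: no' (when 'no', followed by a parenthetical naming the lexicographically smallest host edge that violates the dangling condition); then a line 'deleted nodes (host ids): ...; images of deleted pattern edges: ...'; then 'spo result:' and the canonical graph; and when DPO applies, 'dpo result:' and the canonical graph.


dpo_applies: no
(the rule deletes node 0, which keeps host edge (5,0,b1) outside the match image — the dangling condition fails, DPO blocks; SPO proceeds and side-deletes such edges)
deleted nodes (host ids): 0; images of deleted pattern edges: (3,0,b1)
spo result:
nodes: 1:c, 2:b, 3:a, 5:b, 7:b
edges: (1,3,b2); (3,1,b1); (5,2,b1); (7,1,b1); (7,2,b1); (7,5,b1)


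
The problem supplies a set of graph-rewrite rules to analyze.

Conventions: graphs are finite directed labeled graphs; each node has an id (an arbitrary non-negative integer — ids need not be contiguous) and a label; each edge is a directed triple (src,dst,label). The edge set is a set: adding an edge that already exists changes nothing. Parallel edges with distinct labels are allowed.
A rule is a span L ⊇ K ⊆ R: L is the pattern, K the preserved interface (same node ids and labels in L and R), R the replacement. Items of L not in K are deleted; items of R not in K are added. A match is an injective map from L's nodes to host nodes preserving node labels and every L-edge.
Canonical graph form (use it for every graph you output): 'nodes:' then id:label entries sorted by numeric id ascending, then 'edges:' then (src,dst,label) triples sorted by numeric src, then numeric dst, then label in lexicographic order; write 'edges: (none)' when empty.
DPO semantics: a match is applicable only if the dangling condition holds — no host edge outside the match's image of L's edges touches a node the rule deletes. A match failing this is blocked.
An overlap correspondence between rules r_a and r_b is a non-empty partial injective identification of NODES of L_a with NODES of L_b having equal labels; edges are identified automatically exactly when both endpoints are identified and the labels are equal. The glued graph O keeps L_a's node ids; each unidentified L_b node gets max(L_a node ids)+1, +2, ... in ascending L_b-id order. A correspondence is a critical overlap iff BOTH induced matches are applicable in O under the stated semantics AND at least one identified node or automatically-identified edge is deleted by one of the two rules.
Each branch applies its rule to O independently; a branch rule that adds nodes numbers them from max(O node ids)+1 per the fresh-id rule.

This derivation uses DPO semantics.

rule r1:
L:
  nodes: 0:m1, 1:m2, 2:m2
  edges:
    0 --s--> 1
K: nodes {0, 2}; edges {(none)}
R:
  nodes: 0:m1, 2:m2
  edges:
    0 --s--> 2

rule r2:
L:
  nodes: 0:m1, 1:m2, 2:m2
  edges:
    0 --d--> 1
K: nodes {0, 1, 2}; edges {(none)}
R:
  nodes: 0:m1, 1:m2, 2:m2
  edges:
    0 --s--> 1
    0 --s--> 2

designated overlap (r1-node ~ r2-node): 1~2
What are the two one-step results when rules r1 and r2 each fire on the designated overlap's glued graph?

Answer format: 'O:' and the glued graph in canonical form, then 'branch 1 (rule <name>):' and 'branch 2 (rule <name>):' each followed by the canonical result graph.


O:
nodes: 0:m1, 1:m2, 2:m2, 3:m1, 4:m2
edges: (0,1,s); (3,4,d)
branch 1 (rule r1):
nodes: 0:m1, 2:m2, 3:m1, 4:m2
edges: (0,2,s); (3,4,d)
branch 2 (rule r2):
nodes: 0:m1, 1:m2, 2:m2, 3:m1, 4:m2
edges: (0,1,s); (3,1,s); (3,4,s)


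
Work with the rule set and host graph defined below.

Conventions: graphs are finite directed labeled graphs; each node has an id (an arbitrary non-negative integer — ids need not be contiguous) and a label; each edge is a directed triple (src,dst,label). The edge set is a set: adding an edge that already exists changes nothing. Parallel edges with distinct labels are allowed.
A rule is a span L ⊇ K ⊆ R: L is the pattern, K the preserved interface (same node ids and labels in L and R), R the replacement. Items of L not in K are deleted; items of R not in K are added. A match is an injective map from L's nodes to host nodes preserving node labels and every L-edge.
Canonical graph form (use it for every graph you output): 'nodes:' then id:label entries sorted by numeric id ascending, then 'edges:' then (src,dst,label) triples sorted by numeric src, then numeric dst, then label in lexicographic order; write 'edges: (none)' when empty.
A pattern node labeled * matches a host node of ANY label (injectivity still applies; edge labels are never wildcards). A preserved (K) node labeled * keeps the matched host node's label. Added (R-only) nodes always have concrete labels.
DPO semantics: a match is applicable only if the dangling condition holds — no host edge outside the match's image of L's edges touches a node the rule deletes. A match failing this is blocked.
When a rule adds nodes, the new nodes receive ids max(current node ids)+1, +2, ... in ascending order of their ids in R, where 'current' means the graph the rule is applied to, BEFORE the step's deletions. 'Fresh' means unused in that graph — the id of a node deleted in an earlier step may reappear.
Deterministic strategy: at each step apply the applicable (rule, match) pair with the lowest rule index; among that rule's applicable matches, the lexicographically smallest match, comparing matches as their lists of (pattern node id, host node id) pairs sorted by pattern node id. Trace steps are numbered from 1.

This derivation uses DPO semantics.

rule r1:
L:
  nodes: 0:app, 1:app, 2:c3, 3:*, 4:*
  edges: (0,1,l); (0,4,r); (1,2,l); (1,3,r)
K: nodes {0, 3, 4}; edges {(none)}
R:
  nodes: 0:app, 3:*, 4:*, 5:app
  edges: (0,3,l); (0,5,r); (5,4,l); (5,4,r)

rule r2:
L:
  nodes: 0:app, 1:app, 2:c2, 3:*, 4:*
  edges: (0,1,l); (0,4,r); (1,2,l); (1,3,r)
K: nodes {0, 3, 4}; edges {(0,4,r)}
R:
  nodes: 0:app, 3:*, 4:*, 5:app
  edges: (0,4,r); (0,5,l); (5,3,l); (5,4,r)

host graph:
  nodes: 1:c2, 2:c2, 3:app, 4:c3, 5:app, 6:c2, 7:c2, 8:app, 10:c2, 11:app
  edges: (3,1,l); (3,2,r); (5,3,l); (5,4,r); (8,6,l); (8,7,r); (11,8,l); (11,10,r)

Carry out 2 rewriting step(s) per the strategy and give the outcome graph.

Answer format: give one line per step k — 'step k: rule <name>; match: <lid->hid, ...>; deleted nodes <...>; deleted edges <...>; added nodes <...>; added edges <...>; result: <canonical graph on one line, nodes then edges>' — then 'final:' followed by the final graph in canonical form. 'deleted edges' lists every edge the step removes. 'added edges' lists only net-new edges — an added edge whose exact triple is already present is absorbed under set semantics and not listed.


step 1: rule r2; match: 0->5, 1->3, 2->1, 3->2, 4->4; deleted nodes 1, 3; deleted edges (3,1,l); (3,2,r); (5,3,l); added nodes 12; added edges (5,12,l); (12,2,l); (12,4,r); result: nodes: 2:c2, 4:c3, 5:app, 6:c2, 7:c2, 8:app, 10:c2, 11:app, 12:app edges: (5,4,r); (5,12,l); (8,6,l); (8,7,r); (11,8,l); (11,10,r); (12,2,l); (12,4,r)
step 2: rule r2; match: 0->11, 1->8, 2->6, 3->7, 4->10; deleted nodes 6, 8; deleted edges (8,6,l); (8,7,r); (11,8,l); added nodes 13; added edges (11,13,l); (13,7,l); (13,10,r); result: nodes: 2:c2, 4:c3, 5:app, 7:c2, 10:c2, 11:app, 12:app, 13:app edges: (5,4,r); (5,12,l); (11,10,r); (11,13,l); (12,2,l); (12,4,r); (13,7,l); (13,10,r)
final:
nodes: 2:c2, 4:c3, 5:app, 7:c2, 10:c2, 11:app, 12:app, 13:app
edges: (5,4,r); (5,12,l); (11,10,r); (11,13,l); (12,2,l); (12,4,r); (13,7,l); (13,10,r)


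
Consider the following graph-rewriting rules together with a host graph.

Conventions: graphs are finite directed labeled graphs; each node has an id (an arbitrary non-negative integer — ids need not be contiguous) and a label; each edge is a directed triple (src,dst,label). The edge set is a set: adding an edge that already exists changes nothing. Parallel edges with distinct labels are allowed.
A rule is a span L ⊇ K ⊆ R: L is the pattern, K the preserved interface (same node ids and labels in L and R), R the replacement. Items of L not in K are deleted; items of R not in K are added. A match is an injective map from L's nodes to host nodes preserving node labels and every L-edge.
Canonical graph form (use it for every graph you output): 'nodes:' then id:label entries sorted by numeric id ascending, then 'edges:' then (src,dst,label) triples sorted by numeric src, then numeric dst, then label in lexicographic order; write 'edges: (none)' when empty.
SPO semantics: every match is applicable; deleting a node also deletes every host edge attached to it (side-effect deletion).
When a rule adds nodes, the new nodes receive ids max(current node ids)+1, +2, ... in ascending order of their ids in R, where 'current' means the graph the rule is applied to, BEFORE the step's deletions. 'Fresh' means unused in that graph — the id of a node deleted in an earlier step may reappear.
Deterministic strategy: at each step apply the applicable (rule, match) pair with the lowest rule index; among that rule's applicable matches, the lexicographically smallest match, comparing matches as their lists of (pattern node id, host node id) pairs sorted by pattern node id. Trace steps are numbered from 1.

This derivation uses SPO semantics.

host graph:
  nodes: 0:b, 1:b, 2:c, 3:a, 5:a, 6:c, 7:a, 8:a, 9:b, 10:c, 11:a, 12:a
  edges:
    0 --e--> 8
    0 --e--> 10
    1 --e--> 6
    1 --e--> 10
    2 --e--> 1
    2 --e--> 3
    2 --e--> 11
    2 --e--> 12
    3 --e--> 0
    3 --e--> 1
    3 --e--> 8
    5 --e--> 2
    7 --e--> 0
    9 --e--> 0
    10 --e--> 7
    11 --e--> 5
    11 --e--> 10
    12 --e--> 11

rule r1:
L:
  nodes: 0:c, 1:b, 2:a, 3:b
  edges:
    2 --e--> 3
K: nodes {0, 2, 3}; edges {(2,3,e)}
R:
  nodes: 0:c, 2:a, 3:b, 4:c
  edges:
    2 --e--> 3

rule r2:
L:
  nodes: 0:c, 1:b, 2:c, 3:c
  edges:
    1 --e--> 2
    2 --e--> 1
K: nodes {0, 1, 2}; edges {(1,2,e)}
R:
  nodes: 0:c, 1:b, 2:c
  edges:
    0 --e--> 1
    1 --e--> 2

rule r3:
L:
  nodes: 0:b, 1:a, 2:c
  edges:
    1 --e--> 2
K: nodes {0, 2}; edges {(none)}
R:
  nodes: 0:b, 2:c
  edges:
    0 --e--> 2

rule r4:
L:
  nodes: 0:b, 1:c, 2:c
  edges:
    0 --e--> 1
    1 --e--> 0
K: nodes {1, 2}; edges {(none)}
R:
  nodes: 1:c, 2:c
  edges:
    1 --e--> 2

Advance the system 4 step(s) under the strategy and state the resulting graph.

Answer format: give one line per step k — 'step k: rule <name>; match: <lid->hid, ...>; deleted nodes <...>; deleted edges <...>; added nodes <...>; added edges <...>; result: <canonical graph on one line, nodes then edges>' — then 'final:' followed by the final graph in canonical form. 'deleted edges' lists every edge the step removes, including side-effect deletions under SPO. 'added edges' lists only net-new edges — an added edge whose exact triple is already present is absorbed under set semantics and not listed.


step 1: rule r1; match: 0->2, 1->0, 2->3, 3->1; deleted nodes 0; deleted edges (0,8,e); (0,10,e); (3,0,e); (7,0,e); (9,0,e); added nodes 13; added edges (none); result: nodes: 1:b, 2:c, 3:a, 5:a, 6:c, 7:a, 8:a, 9:b, 10:c, 11:a, 12:a, 13:c edges: (1,6,e); (1,10,e); (2,1,e); (2,3,e); (2,11,e); (2,12,e); (3,1,e); (3,8,e); (5,2,e); (10,7,e); (11,5,e); (11,10,e); (12,11,e)
step 2: rule r1; match: 0->2, 1->9, 2->3, 3->1; deleted nodes 9; deleted edges (none); added nodes 14; added edges (none); result: nodes: 1:b, 2:c, 3:a, 5:a, 6:c, 7:a, 8:a, 10:c, 11:a, 12:a, 13:c, 14:c edges: (1,6,e); (1,10,e); (2,1,e); (2,3,e); (2,11,e); (2,12,e); (3,1,e); (3,8,e); (5,2,e); (10,7,e); (11,5,e); (11,10,e); (12,11,e)
step 3: rule r3; match: 0->1, 1->5, 2->2; deleted nodes 5; deleted edges (5,2,e); (11,5,e); added nodes (none); added edges (1,2,e); result: nodes: 1:b, 2:c, 3:a, 6:c, 7:a, 8:a, 10:c, 11:a, 12:a, 13:c, 14:c edges: (1,2,e); (1,6,e); (1,10,e); (2,1,e); (2,3,e); (2,11,e); (2,12,e); (3,1,e); (3,8,e); (10,7,e); (11,10,e); (12,11,e)
step 4: rule r2; match: 0->6, 1->1, 2->2, 3->10; deleted nodes 10; deleted edges (1,10,e); (2,1,e); (10,7,e); (11,10,e); added nodes (none); added edges (6,1,e); result: nodes: 1:b, 2:c, 3:a, 6:c, 7:a, 8:a, 11:a, 12:a, 13:c, 14:c edges: (1,2,e); (1,6,e); (2,3,e); (2,11,e); (2,12,e); (3,1,e); (3,8,e); (6,1,e); (12,11,e)
final:
nodes: 1:b, 2:c, 3:a, 6:c, 7:a, 8:a, 11:a, 12:a, 13:c, 14:c
edges: (1,2,e); (1,6,e); (2,3,e); (2,11,e); (2,12,e); (3,1,e); (3,8,e); (6,1,e); (12,11,e)


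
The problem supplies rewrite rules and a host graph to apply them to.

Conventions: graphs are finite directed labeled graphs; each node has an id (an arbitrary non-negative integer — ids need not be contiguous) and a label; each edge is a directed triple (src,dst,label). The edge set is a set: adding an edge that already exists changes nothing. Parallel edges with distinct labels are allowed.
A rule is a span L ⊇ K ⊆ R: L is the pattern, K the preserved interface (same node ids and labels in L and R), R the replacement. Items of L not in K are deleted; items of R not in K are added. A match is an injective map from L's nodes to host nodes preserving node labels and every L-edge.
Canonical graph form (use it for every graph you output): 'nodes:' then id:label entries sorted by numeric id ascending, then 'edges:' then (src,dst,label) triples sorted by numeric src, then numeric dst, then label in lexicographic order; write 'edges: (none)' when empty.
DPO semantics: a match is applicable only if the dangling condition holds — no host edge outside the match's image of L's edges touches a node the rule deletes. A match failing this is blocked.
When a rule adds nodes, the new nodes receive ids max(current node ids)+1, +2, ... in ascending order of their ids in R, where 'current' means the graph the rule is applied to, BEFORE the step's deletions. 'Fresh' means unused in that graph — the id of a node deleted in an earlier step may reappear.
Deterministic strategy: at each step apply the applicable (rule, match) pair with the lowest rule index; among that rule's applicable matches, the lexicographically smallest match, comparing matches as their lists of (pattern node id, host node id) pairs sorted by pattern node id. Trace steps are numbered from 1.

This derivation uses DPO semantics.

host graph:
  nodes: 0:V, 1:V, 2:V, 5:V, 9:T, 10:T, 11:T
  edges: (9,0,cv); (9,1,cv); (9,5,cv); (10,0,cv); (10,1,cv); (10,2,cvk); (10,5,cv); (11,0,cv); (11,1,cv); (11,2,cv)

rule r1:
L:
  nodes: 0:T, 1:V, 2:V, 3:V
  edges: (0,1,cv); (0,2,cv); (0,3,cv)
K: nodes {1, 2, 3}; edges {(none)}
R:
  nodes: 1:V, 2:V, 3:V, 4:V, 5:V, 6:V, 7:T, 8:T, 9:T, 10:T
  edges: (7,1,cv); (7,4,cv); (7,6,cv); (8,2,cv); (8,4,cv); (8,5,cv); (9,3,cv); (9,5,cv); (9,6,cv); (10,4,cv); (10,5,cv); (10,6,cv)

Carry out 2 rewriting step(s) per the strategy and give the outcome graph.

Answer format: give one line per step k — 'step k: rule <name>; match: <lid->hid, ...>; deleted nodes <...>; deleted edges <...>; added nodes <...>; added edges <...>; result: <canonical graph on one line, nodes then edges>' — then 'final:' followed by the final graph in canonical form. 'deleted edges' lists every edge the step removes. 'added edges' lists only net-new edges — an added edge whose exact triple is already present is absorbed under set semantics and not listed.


step 1: rule r1; match: 0->9, 1->0, 2->1, 3->5; deleted nodes 9; deleted edges (9,0,cv); (9,1,cv); (9,5,cv); added nodes 12, 13, 14, 15, 16, 17, 18; added edges (15,0,cv); (15,12,cv); (15,14,cv); (16,1,cv); (16,12,cv); (16,13,cv); (17,5,cv); (17,13,cv); (17,14,cv); (18,12,cv); (18,13,cv); (18,14,cv); result: nodes: 0:V, 1:V, 2:V, 5:V, 10:T, 11:T, 12:V, 13:V, 14:V, 15:T, 16:T, 17:T, 18:T edges: (10,0,cv); (10,1,cv); (10,2,cvk); (10,5,cv); (11,0,cv); (11,1,cv); (11,2,cv); (15,0,cv); (15,12,cv); (15,14,cv); (16,1,cv); (16,12,cv); (16,13,cv); (17,5,cv); (17,13,cv); (17,14,cv); (18,12,cv); (18,13,cv); (18,14,cv)
step 2: rule r1; match: 0->11, 1->0, 2->1, 3->2; deleted nodes 11; deleted edges (11,0,cv); (11,1,cv); (11,2,cv); added nodes 19, 20, 21, 22, 23, 24, 25; added edges (22,0,cv); (22,19,cv); (22,21,cv); (23,1,cv); (23,19,cv); (23,20,cv); (24,2,cv); (24,20,cv); (24,21,cv); (25,19,cv); (25,20,cv); (25,21,cv); result: nodes: 0:V, 1:V, 2:V, 5:V, 10:T, 12:V, 13:V, 14:V, 15:T, 16:T, 17:T, 18:T, 19:V, 20:V, 21:V, 22:T, 23:T, 24:T, 25:T edges: (10,0,cv); (10,1,cv); (10,2,cvk); (10,5,cv); (15,0,cv); (15,12,cv); (15,14,cv); (16,1,cv); (16,12,cv); (16,13,cv); (17,5,cv); (17,13,cv); (17,14,cv); (18,12,cv); (18,13,cv); (18,14,cv); (22,0,cv); (22,19,cv); (22,21,cv); (23,1,cv); (23,19,cv); (23,20,cv); (24,2,cv); (24,20,cv); (24,21,cv); (25,19,cv); (25,20,cv); (25,21,cv)
final:
nodes: 0:V, 1:V, 2:V, 5:V, 10:T, 12:V, 13:V, 14:V, 15:T, 16:T, 17:T, 18:T, 19:V, 20:V, 21:V, 22:T, 23:T, 24:T, 25:T
edges: (10,0,cv); (10,1,cv); (10,2,cvk); (10,5,cv); (15,0,cv); (15,12,cv); (15,14,cv); (16,1,cv); (16,12,cv); (16,13,cv); (17,5,cv); (17,13,cv); (17,14,cv); (18,12,cv); (18,13,cv); (18,14,cv); (22,0,cv); (22,19,cv); (22,21,cv); (23,1,cv); (23,19,cv); (23,20,cv); (24,2,cv); (24,20,cv); (24,21,cv); (25,19,cv); (25,20,cv); (25,21,cv)


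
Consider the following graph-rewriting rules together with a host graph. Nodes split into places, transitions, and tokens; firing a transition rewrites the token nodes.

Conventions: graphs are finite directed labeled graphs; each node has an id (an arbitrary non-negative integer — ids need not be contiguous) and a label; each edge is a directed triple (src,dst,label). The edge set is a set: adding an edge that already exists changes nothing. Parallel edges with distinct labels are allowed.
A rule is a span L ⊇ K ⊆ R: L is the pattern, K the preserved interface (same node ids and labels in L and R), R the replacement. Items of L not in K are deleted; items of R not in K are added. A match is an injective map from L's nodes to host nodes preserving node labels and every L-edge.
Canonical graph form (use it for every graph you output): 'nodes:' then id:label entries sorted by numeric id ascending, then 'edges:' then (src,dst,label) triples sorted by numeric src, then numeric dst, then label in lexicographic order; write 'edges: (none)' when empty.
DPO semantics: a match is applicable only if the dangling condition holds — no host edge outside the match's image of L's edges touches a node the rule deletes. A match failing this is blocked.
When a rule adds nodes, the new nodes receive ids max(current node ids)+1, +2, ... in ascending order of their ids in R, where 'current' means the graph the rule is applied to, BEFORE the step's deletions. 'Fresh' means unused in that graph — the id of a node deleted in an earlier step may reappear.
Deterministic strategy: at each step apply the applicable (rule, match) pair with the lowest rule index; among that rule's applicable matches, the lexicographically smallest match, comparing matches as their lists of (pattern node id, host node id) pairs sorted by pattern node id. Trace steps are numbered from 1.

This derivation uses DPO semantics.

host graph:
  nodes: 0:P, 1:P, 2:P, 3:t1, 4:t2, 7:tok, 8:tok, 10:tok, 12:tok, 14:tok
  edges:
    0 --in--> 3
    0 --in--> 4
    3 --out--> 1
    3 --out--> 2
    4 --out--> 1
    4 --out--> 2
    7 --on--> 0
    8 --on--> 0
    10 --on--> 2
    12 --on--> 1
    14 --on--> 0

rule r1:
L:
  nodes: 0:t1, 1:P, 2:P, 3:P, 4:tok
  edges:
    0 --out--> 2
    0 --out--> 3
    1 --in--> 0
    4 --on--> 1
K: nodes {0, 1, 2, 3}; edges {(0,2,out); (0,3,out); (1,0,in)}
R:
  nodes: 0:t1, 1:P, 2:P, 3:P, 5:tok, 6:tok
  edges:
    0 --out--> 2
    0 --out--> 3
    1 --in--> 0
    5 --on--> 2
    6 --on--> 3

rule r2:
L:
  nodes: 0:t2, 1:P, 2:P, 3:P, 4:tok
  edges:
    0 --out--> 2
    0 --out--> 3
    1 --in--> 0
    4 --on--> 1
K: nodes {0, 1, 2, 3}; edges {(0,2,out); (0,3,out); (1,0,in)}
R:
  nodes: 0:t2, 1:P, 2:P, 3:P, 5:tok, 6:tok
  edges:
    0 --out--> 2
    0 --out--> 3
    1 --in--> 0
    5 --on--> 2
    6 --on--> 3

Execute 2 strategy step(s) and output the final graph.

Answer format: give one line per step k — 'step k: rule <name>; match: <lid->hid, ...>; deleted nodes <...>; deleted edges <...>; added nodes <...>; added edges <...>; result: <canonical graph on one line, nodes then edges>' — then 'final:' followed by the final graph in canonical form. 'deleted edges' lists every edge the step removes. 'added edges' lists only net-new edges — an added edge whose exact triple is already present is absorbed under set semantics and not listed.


step 1: rule r1; match: 0->3, 1->0, 2->1, 3->2, 4->7; deleted nodes 7; deleted edges (7,0,on); added nodes 15, 16; added edges (15,1,on); (16,2,on); result: nodes: 0:P, 1:P, 2:P, 3:t1, 4:t2, 8:tok, 10:tok, 12:tok, 14:tok, 15:tok, 16:tok edges: (0,3,in); (0,4,in); (3,1,out); (3,2,out); (4,1,out); (4,2,out); (8,0,on); (10,2,on); (12,1,on); (14,0,on); (15,1,on); (16,2,on)
step 2: rule r1; match: 0->3, 1->0, 2->1, 3->2, 4->8; deleted nodes 8; deleted edges (8,0,on); added nodes 17, 18; added edges (17,1,on); (18,2,on); result: nodes: 0:P, 1:P, 2:P, 3:t1, 4:t2, 10:tok, 12:tok, 14:tok, 15:tok, 16:tok, 17:tok, 18:tok edges: (0,3,in); (0,4,in); (3,1,out); (3,2,out); (4,1,out); (4,2,out); (10,2,on); (12,1,on); (14,0,on); (15,1,on); (16,2,on); (17,1,on); (18,2,on)
final:
nodes: 0:P, 1:P, 2:P, 3:t1, 4:t2, 10:tok, 12:tok, 14:tok, 15:tok, 16:tok, 17:tok, 18:tok
edges: (0,3,in); (0,4,in); (3,1,out); (3,2,out); (4,1,out); (4,2,out); (10,2,on); (12,1,on); (14,0,on); (15,1,on); (16,2,on); (17,1,on); (18,2,on)


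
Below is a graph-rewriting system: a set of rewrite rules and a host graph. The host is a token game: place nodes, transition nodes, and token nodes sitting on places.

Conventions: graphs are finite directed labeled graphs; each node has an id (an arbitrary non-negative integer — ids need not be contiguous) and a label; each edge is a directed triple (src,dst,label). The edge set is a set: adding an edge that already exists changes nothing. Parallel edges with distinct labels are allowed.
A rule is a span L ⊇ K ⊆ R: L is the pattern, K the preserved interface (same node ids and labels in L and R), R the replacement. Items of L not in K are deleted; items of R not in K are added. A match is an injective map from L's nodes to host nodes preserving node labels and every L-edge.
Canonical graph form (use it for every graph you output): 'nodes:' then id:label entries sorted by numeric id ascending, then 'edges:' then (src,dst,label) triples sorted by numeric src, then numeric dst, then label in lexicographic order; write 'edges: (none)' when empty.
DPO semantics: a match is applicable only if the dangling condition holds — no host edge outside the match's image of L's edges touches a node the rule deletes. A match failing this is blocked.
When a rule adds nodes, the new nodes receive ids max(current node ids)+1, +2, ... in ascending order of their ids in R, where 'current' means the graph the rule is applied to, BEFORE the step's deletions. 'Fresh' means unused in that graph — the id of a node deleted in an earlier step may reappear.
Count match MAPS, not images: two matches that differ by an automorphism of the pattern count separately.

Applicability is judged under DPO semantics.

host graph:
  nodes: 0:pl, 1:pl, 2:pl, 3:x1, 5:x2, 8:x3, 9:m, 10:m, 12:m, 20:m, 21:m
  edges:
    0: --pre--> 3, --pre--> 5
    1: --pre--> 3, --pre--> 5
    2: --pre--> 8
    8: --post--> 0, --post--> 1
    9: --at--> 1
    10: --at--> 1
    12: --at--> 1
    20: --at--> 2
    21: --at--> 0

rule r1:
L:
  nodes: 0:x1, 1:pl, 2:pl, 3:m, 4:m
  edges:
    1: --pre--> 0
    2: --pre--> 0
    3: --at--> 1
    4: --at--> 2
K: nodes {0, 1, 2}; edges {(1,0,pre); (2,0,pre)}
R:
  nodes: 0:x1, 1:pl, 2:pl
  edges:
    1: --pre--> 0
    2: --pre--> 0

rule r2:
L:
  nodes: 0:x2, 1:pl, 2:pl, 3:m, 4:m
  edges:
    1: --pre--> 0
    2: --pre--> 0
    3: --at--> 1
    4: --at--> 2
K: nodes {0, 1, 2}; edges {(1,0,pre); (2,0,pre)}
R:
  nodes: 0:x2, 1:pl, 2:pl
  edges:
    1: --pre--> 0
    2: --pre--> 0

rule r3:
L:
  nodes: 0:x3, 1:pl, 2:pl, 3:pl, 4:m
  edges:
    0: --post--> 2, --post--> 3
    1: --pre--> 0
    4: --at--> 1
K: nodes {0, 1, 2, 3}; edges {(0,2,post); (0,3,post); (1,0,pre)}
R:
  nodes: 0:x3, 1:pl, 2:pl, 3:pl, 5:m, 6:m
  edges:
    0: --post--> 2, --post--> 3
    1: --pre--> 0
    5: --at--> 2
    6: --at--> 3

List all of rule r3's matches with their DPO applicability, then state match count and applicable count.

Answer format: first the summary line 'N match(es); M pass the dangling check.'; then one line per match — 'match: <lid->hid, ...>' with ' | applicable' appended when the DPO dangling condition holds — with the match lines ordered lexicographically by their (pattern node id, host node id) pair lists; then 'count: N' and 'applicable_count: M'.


2 match(es); 2 pass the dangling check.
match: 0->8, 1->2, 2->0, 3->1, 4->20 | applicable
match: 0->8, 1->2, 2->1, 3->0, 4->20 | applicable
count: 2
applicable_count: 2


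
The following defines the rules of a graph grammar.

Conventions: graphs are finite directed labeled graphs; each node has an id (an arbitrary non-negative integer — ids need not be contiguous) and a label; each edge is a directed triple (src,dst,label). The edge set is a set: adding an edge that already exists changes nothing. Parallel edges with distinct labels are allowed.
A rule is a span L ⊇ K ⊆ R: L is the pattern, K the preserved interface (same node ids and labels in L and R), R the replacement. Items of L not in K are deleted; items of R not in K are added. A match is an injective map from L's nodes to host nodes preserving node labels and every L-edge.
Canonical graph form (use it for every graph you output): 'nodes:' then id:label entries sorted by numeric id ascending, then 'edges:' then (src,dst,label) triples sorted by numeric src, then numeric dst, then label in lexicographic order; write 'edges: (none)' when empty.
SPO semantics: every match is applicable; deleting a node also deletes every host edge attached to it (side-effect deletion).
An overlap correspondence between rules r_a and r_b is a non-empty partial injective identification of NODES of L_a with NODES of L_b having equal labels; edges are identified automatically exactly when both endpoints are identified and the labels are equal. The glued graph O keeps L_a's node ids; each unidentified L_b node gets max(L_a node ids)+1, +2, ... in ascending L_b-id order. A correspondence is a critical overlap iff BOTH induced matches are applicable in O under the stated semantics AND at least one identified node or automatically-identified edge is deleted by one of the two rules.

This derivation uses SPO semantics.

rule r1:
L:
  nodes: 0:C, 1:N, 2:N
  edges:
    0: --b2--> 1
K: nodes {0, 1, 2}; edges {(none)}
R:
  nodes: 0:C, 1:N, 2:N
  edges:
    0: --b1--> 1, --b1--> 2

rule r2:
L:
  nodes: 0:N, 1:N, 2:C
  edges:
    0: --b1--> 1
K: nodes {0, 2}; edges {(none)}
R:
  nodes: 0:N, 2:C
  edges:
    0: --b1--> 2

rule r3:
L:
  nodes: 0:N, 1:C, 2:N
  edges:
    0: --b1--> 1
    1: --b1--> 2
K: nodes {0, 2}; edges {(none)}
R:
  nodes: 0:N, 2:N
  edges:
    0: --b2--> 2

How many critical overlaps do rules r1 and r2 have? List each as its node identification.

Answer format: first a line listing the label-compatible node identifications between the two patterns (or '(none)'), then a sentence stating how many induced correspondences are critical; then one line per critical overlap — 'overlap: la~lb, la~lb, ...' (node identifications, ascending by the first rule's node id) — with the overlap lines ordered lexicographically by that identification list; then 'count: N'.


label-compatible node identifications between L(r1) and L(r2): 0~2, 1~0, 1~1, 2~0, 2~1
8 of the induced correspondences are critical overlaps of r1 and r2.
overlap: 0~2, 1~0, 2~1
overlap: 0~2, 1~1
overlap: 0~2, 1~1, 2~0
overlap: 0~2, 2~1
overlap: 1~0, 2~1
overlap: 1~1
overlap: 1~1, 2~0
overlap: 2~1
count: 8
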